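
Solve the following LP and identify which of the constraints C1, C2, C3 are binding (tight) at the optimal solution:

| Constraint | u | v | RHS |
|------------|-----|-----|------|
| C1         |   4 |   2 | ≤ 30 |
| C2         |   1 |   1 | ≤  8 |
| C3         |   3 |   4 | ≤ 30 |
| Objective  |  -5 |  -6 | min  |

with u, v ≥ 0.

At u = 2, v = 6, compute slack b - a·x for each constraint:
  C1: 30 − 20 = 10  (slack)
  C2: 8 − 8 = 0  (binding)
  C3: 30 − 30 = 0  (binding)

Optimal: u = 2, v = 6
Binding: C2, C3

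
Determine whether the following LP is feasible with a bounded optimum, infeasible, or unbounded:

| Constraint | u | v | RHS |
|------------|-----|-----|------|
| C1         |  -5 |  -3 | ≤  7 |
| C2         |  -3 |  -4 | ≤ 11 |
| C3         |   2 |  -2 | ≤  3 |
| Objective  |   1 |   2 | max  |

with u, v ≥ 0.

Unbounded (objective can increase without bound)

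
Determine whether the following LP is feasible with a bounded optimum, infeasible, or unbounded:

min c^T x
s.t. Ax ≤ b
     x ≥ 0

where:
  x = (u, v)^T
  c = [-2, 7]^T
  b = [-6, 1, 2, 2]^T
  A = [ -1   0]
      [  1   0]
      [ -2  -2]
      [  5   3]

Infeasible (no feasible solution exists)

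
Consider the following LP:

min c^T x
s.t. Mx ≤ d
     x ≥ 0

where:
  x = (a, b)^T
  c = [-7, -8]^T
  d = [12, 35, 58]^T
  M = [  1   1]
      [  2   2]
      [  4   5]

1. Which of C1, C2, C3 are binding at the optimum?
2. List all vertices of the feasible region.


1. C1, C3
2. (0, 0), (12, 0), (2, 10), (0, 11.6)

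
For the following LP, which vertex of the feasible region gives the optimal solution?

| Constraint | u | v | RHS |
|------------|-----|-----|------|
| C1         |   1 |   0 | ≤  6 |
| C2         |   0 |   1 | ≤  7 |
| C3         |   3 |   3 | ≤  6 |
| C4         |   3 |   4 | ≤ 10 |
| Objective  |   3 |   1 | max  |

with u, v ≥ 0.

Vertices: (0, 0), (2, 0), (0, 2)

Evaluate the objective at each vertex of the feasible region:
  z(0, 0) = 0
  z(2, 0) = 6  ←
  z(0, 2) = 2
The maximum is at u = 2, v = 0.

(2, 0)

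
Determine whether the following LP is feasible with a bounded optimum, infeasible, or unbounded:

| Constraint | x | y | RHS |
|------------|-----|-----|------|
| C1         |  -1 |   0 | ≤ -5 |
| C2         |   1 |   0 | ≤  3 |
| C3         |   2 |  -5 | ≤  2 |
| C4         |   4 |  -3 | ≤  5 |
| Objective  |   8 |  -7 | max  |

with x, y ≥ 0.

Infeasible (no feasible solution exists)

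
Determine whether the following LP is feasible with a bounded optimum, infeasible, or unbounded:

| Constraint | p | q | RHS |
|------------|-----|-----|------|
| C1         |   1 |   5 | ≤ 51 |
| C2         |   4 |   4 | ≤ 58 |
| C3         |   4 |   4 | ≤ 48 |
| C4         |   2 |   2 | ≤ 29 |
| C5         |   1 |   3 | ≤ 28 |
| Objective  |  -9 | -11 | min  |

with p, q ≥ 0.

Feasible with a bounded optimal solution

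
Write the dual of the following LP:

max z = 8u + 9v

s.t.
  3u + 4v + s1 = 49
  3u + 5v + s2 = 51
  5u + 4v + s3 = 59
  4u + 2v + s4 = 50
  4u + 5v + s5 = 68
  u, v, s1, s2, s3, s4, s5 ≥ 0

Primal max cᵀx s.t. Ax ≤ b, x ≥ 0  →  Dual min bᵀy s.t. Aᵀy ≥ c, y ≥ 0.

Minimize: z = 49y1 + 51y2 + 59y3 + 50y4 + 68y5

Subject to:
  3y1 + 3y2 + 5y3 + 4y4 + 4y5 ≥ 8
  4y1 + 5y2 + 4y3 + 2y4 + 5y5 ≥ 9
  y1, y2, y3, y4, y5 ≥ 0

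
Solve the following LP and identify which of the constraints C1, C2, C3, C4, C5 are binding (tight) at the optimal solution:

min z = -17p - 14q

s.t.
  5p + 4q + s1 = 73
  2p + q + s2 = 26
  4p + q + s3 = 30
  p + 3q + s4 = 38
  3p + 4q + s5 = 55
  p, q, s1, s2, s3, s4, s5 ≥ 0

At p = 5, q = 10, compute slack b - a·x for each constraint:
  C1: 73 − 65 = 8  (slack)
  C2: 26 − 20 = 6  (slack)
  C3: 30 − 30 = 0  (binding)
  C4: 38 − 35 = 3  (slack)
  C5: 55 − 55 = 0  (binding)

Optimal: p = 5, q = 10
Binding: C3, C5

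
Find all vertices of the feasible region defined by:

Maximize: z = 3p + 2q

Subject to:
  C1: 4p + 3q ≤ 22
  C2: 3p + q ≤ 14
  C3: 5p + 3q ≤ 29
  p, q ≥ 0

(0, 0), (4.667, 0), (4, 2), (0, 7.333)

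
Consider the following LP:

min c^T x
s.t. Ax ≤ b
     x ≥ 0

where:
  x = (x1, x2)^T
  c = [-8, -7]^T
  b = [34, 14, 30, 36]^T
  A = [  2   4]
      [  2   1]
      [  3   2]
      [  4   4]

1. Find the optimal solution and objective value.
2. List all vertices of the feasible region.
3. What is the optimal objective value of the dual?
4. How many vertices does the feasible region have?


1. x1 = 5, x2 = 4, z = -68
2. (0, 0), (7, 0), (5, 4), (1, 8), (0, 8.5)
3. -68
4. 5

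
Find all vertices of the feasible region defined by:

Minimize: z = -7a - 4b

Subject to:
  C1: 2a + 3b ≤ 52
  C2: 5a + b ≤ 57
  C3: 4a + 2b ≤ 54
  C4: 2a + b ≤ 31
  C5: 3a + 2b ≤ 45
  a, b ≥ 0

(0, 0), (11.4, 0), (10, 7), (9, 9), (6.2, 13.2), (0, 17.33)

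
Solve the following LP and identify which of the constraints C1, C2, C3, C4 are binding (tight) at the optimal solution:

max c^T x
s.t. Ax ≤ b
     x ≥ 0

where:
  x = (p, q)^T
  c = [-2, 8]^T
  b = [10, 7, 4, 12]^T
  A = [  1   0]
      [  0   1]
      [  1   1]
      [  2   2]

At p = 0, q = 4, compute slack b - a·x for each constraint:
  C1: 10 − 0 = 10  (slack)
  C2: 7 − 4 = 3  (slack)
  C3: 4 − 4 = 0  (binding)
  C4: 12 − 8 = 4  (slack)

Optimal: p = 0, q = 4
Binding: C3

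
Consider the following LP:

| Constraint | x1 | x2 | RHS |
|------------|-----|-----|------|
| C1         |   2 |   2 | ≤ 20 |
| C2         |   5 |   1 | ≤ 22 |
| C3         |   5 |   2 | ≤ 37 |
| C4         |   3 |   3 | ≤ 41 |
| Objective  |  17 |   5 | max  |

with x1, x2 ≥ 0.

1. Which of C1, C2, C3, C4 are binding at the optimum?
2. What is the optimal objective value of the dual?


1. C1, C2
2. 86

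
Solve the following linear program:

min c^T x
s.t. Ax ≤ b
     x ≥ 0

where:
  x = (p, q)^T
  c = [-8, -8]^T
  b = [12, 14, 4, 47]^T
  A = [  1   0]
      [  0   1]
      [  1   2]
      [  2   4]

Evaluate the objective at each vertex of the feasible region:
  z(0, 0) = 0
  z(4, 0) = -32  ←
  z(0, 2) = -16
The minimum is at p = 4, q = 0.

p = 4, q = 0, z = -32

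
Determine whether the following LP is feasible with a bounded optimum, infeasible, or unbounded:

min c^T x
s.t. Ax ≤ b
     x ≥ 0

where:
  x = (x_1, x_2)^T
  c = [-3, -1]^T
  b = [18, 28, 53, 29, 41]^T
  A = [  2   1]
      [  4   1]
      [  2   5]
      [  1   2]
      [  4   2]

Feasible with a bounded optimal solution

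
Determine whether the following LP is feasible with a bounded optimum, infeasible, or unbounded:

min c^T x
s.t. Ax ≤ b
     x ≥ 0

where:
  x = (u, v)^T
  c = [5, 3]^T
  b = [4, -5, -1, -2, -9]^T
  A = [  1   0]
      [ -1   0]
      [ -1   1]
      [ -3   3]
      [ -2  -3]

Infeasible (no feasible solution exists)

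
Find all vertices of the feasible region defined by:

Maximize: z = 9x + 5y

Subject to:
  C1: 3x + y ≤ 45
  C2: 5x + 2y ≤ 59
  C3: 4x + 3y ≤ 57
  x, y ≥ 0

(0, 0), (11.8, 0), (9, 7), (0, 19)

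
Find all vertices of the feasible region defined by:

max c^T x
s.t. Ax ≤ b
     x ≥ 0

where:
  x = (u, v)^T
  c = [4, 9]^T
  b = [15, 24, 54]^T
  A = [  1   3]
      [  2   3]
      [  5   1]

(0, 0), (10.8, 0), (10.62, 0.9231), (9, 2), (0, 5)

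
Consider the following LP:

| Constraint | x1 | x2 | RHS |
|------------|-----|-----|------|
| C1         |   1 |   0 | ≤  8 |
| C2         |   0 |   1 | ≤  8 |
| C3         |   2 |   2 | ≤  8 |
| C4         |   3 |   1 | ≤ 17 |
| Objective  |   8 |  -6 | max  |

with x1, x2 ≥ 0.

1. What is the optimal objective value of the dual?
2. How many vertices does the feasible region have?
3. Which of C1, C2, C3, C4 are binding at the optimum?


1. 32
2. 3
3. C3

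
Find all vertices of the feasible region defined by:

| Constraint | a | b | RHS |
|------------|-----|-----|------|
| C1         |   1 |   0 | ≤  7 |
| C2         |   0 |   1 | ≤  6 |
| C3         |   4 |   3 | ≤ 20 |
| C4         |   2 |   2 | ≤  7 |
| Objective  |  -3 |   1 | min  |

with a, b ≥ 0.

(0, 0), (3.5, 0), (0, 3.5)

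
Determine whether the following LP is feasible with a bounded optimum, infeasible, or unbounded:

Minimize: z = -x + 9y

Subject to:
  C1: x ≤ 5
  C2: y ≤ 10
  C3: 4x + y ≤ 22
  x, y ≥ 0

Feasible with a bounded optimal solution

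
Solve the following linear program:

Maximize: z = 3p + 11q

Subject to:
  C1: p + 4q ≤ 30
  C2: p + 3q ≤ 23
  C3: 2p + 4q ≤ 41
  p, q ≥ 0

Evaluate the objective at each vertex of the feasible region:
  z(0, 0) = 0
  z(20.5, 0) = 61.5
  z(15.5, 2.5) = 74
  z(2, 7) = 83  ←
  z(0, 7.5) = 82.5
The maximum is at p = 2, q = 7.

p = 2, q = 7, z = 83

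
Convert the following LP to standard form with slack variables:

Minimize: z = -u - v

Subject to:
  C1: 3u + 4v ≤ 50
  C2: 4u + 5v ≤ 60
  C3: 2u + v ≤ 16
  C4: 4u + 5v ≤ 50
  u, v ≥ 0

min z = -u - v

s.t.
  3u + 4v + s1 = 50
  4u + 5v + s2 = 60
  2u + v + s3 = 16
  4u + 5v + s4 = 50
  u, v, s1, s2, s3, s4 ≥ 0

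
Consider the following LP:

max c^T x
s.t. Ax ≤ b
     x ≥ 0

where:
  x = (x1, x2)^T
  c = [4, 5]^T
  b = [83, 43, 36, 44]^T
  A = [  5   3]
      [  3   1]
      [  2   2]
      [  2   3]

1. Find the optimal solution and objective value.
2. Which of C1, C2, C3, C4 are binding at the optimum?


1. x1 = 10, x2 = 8, z = 80
2. C3, C4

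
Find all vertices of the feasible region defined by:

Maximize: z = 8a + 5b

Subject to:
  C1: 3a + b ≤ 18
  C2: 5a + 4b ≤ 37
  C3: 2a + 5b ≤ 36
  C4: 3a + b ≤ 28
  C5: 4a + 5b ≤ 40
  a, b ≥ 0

(0, 0), (6, 0), (5, 3), (2.778, 5.778), (2, 6.4), (0, 7.2)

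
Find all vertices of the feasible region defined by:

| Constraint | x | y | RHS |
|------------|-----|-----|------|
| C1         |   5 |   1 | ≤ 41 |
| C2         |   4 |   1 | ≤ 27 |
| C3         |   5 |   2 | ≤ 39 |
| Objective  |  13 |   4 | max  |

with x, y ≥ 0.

(0, 0), (6.75, 0), (5, 7), (0, 19.5)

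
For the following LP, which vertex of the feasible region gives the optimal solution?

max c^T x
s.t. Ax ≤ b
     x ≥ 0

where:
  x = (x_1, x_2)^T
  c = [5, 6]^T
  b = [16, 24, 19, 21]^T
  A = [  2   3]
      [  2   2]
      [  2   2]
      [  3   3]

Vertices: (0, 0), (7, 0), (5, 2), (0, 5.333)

Evaluate the objective at each vertex of the feasible region:
  z(0, 0) = 0
  z(7, 0) = 35
  z(5, 2) = 37  ←
  z(0, 5.333) = 32
The maximum is at x_1 = 5, x_2 = 2.

(5, 2)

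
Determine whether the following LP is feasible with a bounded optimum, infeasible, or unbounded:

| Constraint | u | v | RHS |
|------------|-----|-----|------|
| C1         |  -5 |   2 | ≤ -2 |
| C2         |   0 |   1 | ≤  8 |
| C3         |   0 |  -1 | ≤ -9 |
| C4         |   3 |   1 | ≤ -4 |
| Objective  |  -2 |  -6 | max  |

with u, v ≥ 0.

Infeasible (no feasible solution exists)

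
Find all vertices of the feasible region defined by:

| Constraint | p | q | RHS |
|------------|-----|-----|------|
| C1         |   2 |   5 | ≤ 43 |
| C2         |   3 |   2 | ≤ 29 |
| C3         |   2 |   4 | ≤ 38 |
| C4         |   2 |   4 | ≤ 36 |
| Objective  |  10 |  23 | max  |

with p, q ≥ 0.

(0, 0), (9.667, 0), (5.5, 6.25), (4, 7), (0, 8.6)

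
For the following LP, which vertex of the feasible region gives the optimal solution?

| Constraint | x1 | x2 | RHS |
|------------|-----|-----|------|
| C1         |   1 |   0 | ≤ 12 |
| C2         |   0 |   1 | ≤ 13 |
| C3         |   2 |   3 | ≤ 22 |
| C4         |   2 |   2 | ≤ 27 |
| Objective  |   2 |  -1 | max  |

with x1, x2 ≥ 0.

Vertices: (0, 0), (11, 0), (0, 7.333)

Evaluate the objective at each vertex of the feasible region:
  z(0, 0) = 0
  z(11, 0) = 22  ←
  z(0, 7.333) = -7.333
The maximum is at x1 = 11, x2 = 0.

(11, 0)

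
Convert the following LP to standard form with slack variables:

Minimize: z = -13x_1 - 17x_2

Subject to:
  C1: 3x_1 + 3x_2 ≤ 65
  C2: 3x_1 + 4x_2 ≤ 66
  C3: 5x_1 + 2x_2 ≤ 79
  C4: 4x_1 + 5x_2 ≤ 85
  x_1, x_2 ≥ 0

min z = -13x_1 - 17x_2

s.t.
  3x_1 + 3x_2 + s1 = 65
  3x_1 + 4x_2 + s2 = 66
  5x_1 + 2x_2 + s3 = 79
  4x_1 + 5x_2 + s4 = 85
  x_1, x_2, s1, s2, s3, s4 ≥ 0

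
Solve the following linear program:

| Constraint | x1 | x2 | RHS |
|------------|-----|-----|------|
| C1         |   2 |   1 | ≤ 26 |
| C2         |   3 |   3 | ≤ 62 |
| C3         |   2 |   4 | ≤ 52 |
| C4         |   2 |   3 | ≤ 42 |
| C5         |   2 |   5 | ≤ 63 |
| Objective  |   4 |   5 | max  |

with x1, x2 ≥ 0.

Evaluate the objective at each vertex of the feasible region:
  z(0, 0) = 0
  z(13, 0) = 52
  z(9, 8) = 76  ←
  z(6, 10) = 74
  z(4, 11) = 71
  z(0, 12.6) = 63
The maximum is at x1 = 9, x2 = 8.

x1 = 9, x2 = 8, z = 76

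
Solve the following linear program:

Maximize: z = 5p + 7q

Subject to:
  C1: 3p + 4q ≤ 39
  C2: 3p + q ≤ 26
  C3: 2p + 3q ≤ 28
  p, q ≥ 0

Evaluate the objective at each vertex of the feasible region:
  z(0, 0) = 0
  z(8.667, 0) = 43.33
  z(7.222, 4.333) = 66.44
  z(5, 6) = 67  ←
  z(0, 9.333) = 65.33
The maximum is at p = 5, q = 6.

p = 5, q = 6, z = 67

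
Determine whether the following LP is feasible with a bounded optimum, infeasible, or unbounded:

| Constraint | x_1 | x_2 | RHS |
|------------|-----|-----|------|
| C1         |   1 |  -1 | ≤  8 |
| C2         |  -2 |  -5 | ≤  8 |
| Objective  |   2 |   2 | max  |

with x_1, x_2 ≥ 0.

Unbounded (objective can increase without bound)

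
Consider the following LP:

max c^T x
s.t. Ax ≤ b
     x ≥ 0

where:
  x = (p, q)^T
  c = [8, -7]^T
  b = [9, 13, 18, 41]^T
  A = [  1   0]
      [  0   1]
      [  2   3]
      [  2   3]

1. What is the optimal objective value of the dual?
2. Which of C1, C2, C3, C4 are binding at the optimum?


1. 72
2. C1, C3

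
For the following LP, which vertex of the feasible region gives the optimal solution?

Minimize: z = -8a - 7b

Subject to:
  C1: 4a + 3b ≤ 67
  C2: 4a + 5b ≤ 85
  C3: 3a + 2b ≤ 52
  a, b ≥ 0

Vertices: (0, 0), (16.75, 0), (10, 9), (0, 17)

Evaluate the objective at each vertex of the feasible region:
  z(0, 0) = 0
  z(16.75, 0) = -134
  z(10, 9) = -143  ←
  z(0, 17) = -119
The minimum is at a = 10, b = 9.

(10, 9)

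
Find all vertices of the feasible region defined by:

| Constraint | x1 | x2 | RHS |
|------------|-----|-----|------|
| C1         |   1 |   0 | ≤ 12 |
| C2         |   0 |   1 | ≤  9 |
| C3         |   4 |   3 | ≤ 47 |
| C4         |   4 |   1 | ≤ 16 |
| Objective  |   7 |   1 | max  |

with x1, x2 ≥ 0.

(0, 0), (4, 0), (1.75, 9), (0, 9)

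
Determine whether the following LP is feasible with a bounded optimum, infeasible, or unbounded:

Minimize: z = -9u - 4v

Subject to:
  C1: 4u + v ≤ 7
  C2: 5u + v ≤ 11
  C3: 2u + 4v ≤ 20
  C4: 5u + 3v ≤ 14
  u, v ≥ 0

Feasible with a bounded optimal solution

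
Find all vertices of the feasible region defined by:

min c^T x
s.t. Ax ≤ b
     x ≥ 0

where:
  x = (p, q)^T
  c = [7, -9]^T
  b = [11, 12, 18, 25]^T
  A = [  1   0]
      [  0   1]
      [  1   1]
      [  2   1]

(0, 0), (11, 0), (11, 3), (7, 11), (6, 12), (0, 12)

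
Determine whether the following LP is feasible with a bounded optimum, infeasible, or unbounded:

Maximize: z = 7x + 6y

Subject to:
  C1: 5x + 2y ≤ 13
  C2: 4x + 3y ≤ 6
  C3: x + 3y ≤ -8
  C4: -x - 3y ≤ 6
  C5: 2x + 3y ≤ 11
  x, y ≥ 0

Infeasible (no feasible solution exists)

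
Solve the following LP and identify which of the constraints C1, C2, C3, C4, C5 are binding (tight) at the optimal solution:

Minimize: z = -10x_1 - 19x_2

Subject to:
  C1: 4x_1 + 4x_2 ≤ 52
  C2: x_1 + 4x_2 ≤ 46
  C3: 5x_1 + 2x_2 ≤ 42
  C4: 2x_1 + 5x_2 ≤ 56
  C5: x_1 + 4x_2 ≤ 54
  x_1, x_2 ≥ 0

At x_1 = 3, x_2 = 10, compute slack b - a·x for each constraint:
  C1: 52 − 52 = 0  (binding)
  C2: 46 − 43 = 3  (slack)
  C3: 42 − 35 = 7  (slack)
  C4: 56 − 56 = 0  (binding)
  C5: 54 − 43 = 11  (slack)

Optimal: x_1 = 3, x_2 = 10
Binding: C1, C4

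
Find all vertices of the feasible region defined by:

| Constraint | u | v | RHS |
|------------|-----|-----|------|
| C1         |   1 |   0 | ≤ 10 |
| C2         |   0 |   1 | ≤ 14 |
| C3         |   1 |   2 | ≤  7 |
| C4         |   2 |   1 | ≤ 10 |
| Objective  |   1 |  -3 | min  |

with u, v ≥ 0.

(0, 0), (5, 0), (4.333, 1.333), (0, 3.5)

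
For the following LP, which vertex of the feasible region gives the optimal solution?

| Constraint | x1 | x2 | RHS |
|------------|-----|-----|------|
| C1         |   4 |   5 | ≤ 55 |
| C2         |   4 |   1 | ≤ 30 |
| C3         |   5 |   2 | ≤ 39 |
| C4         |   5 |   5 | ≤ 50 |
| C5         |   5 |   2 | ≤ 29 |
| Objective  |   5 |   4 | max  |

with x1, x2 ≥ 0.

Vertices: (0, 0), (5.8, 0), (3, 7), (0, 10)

Evaluate the objective at each vertex of the feasible region:
  z(0, 0) = 0
  z(5.8, 0) = 29
  z(3, 7) = 43  ←
  z(0, 10) = 40
The maximum is at x1 = 3, x2 = 7.

(3, 7)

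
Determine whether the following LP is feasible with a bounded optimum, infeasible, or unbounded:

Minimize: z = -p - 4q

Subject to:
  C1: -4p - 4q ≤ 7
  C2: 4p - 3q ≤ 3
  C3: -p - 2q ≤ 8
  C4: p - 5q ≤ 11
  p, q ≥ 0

Unbounded (objective can decrease without bound)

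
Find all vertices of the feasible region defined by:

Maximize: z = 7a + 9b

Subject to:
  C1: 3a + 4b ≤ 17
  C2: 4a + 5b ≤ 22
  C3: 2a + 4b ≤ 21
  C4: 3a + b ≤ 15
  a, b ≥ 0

(0, 0), (5, 0), (4.818, 0.5455), (3, 2), (0, 4.25)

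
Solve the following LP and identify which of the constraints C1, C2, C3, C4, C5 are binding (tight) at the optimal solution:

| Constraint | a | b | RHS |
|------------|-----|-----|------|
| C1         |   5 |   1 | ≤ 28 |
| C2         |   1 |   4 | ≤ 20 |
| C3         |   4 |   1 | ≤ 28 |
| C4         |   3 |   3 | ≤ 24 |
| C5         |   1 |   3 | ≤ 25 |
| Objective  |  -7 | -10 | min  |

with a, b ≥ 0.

At a = 4, b = 4, compute slack b - a·x for each constraint:
  C1: 28 − 24 = 4  (slack)
  C2: 20 − 20 = 0  (binding)
  C3: 28 − 20 = 8  (slack)
  C4: 24 − 24 = 0  (binding)
  C5: 25 − 16 = 9  (slack)

Optimal: a = 4, b = 4
Binding: C2, C4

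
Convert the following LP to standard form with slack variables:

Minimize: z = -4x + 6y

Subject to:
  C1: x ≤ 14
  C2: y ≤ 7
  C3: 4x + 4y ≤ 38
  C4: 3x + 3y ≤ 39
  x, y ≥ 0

min z = -4x + 6y

s.t.
  x + s1 = 14
  y + s2 = 7
  4x + 4y + s3 = 38
  3x + 3y + s4 = 39
  x, y, s1, s2, s3, s4 ≥ 0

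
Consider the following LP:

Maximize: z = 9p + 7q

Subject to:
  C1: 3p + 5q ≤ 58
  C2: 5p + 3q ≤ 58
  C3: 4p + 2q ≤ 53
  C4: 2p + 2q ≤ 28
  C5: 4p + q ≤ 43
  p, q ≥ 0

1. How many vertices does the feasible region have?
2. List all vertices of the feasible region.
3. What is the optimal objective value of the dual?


1. 6
2. (0, 0), (10.75, 0), (10.14, 2.429), (8, 6), (6, 8), (0, 11.6)
3. 114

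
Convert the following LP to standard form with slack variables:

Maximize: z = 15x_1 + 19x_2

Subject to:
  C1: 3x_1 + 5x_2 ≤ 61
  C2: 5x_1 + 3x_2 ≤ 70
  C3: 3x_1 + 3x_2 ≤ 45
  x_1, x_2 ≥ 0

max z = 15x_1 + 19x_2

s.t.
  3x_1 + 5x_2 + s1 = 61
  5x_1 + 3x_2 + s2 = 70
  3x_1 + 3x_2 + s3 = 45
  x_1, x_2, s1, s2, s3 ≥ 0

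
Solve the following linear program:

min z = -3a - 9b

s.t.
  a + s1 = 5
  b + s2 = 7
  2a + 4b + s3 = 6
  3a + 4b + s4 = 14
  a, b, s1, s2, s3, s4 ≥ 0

Evaluate the objective at each vertex of the feasible region:
  z(0, 0) = 0
  z(3, 0) = -9
  z(0, 1.5) = -13.5  ←
The minimum is at a = 0, b = 1.5.

a = 0, b = 1.5, z = -13.5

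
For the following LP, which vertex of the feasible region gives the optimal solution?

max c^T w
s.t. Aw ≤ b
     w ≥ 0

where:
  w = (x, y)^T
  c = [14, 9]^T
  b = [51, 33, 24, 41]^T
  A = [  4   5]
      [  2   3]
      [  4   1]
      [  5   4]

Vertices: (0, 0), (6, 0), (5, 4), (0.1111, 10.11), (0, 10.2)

Evaluate the objective at each vertex of the feasible region:
  z(0, 0) = 0
  z(6, 0) = 84
  z(5, 4) = 106  ←
  z(0.1111, 10.11) = 92.56
  z(0, 10.2) = 91.8
The maximum is at x = 5, y = 4.

(5, 4)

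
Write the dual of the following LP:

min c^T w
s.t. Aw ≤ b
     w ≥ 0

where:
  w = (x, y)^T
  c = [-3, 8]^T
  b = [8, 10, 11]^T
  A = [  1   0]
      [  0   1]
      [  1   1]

Primal min cᵀx s.t. Ax ≤ b, x ≥ 0  →  Dual max −bᵀy s.t. Aᵀy ≥ −c, y ≥ 0.

Maximize: z = -8y1 - 10y2 - 11y3

Subject to:
  y1 + y3 ≥ 3
  y2 + y3 ≥ -8
  y1, y2, y3 ≥ 0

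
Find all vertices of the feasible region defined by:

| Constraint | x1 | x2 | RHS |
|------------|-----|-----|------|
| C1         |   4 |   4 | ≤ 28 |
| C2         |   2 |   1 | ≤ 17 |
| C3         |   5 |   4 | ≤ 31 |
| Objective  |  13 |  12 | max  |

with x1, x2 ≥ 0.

(0, 0), (6.2, 0), (3, 4), (0, 7)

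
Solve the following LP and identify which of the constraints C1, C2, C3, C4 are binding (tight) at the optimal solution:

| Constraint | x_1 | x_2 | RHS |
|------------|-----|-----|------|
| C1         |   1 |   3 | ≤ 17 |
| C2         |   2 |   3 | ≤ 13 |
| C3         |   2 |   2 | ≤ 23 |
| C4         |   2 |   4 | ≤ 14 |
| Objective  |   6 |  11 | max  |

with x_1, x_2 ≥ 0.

At x_1 = 5, x_2 = 1, compute slack b - a·x for each constraint:
  C1: 17 − 8 = 9  (slack)
  C2: 13 − 13 = 0  (binding)
  C3: 23 − 12 = 11  (slack)
  C4: 14 − 14 = 0  (binding)

Optimal: x_1 = 5, x_2 = 1
Binding: C2, C4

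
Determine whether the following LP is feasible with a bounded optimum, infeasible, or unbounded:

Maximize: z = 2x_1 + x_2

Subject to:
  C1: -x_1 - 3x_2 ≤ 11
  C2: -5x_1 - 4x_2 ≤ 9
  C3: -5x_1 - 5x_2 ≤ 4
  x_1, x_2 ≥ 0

Unbounded (objective can increase without bound)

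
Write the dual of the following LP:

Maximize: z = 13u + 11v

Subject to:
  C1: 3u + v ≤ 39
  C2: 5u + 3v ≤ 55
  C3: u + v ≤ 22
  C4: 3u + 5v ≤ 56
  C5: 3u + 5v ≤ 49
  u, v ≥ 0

Primal max cᵀx s.t. Ax ≤ b, x ≥ 0  →  Dual min bᵀy s.t. Aᵀy ≥ c, y ≥ 0.

Minimize: z = 39y1 + 55y2 + 22y3 + 56y4 + 49y5

Subject to:
  3y1 + 5y2 + y3 + 3y4 + 3y5 ≥ 13
  y1 + 3y2 + y3 + 5y4 + 5y5 ≥ 11
  y1, y2, y3, y4, y5 ≥ 0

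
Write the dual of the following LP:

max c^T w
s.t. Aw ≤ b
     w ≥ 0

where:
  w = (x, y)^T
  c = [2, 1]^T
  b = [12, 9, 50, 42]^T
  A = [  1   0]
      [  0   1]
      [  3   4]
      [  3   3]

Primal max cᵀx s.t. Ax ≤ b, x ≥ 0  →  Dual min bᵀy s.t. Aᵀy ≥ c, y ≥ 0.

Minimize: z = 12y1 + 9y2 + 50y3 + 42y4

Subject to:
  y1 + 3y3 + 3y4 ≥ 2
  y2 + 4y3 + 3y4 ≥ 1
  y1, y2, y3, y4 ≥ 0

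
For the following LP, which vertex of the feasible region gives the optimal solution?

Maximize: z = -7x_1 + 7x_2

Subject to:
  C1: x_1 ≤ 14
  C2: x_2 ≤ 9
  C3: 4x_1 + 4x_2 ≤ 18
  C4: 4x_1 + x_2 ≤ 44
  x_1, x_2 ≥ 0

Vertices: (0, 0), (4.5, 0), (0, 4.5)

Evaluate the objective at each vertex of the feasible region:
  z(0, 0) = 0
  z(4.5, 0) = -31.5
  z(0, 4.5) = 31.5  ←
The maximum is at x_1 = 0, x_2 = 4.5.

(0, 4.5)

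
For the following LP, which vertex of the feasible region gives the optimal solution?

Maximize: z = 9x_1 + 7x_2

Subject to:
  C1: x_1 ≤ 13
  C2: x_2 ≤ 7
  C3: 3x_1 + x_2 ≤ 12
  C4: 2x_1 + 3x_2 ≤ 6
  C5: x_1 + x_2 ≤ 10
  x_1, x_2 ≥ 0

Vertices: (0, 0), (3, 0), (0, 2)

Evaluate the objective at each vertex of the feasible region:
  z(0, 0) = 0
  z(3, 0) = 27  ←
  z(0, 2) = 14
The maximum is at x_1 = 3, x_2 = 0.

(3, 0)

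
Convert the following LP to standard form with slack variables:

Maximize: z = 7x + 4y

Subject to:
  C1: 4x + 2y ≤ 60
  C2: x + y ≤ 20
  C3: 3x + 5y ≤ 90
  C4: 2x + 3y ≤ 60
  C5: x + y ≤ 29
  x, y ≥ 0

max z = 7x + 4y

s.t.
  4x + 2y + s1 = 60
  x + y + s2 = 20
  3x + 5y + s3 = 90
  2x + 3y + s4 = 60
  x + y + s5 = 29
  x, y, s1, s2, s3, s4, s5 ≥ 0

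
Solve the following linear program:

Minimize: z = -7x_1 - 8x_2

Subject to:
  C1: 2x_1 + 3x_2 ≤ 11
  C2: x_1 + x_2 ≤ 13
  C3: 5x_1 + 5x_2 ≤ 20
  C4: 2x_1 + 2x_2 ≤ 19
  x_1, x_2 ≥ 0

Evaluate the objective at each vertex of the feasible region:
  z(0, 0) = 0
  z(4, 0) = -28
  z(1, 3) = -31  ←
  z(0, 3.667) = -29.33
The minimum is at x_1 = 1, x_2 = 3.

x_1 = 1, x_2 = 3, z = -31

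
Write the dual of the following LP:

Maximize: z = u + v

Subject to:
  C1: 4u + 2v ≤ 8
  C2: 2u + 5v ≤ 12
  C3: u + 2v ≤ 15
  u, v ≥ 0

Primal max cᵀx s.t. Ax ≤ b, x ≥ 0  →  Dual min bᵀy s.t. Aᵀy ≥ c, y ≥ 0.

Minimize: z = 8y1 + 12y2 + 15y3

Subject to:
  4y1 + 2y2 + y3 ≥ 1
  2y1 + 5y2 + 2y3 ≥ 1
  y1, y2, y3 ≥ 0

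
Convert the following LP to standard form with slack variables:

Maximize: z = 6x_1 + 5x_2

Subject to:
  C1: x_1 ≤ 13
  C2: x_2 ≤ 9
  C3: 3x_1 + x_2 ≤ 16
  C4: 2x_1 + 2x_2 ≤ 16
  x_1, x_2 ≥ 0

max z = 6x_1 + 5x_2

s.t.
  x_1 + s1 = 13
  x_2 + s2 = 9
  3x_1 + x_2 + s3 = 16
  2x_1 + 2x_2 + s4 = 16
  x_1, x_2, s1, s2, s3, s4 ≥ 0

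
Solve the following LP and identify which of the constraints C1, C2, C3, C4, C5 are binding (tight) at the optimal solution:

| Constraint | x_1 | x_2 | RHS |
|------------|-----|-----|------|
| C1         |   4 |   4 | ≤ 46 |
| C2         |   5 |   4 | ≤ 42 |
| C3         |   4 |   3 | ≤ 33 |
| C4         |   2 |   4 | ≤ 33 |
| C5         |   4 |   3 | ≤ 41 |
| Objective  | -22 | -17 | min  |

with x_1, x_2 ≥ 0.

At x_1 = 6, x_2 = 3, compute slack b - a·x for each constraint:
  C1: 46 − 36 = 10  (slack)
  C2: 42 − 42 = 0  (binding)
  C3: 33 − 33 = 0  (binding)
  C4: 33 − 24 = 9  (slack)
  C5: 41 − 33 = 8  (slack)

Optimal: x_1 = 6, x_2 = 3
Binding: C2, C3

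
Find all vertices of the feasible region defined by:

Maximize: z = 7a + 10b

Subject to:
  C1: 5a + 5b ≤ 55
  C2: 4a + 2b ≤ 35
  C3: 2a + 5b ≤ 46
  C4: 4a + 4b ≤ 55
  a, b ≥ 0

(0, 0), (8.75, 0), (6.5, 4.5), (3, 8), (0, 9.2)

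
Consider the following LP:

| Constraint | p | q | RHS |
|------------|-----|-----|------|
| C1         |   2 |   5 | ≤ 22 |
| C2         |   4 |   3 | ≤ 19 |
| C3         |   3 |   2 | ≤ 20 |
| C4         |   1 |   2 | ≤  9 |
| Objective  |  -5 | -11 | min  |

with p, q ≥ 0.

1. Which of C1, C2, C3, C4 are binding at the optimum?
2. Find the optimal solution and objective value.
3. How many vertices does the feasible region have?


1. C1, C4
2. p = 1, q = 4, z = -49
3. 5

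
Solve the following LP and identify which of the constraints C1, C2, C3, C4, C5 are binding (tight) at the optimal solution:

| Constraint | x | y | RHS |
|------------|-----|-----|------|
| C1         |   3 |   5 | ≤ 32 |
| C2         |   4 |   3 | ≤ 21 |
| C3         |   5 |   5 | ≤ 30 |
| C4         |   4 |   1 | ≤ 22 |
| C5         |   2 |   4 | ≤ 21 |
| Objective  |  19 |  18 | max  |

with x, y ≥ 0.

At x = 3, y = 3, compute slack b - a·x for each constraint:
  C1: 32 − 24 = 8  (slack)
  C2: 21 − 21 = 0  (binding)
  C3: 30 − 30 = 0  (binding)
  C4: 22 − 15 = 7  (slack)
  C5: 21 − 18 = 3  (slack)

Optimal: x = 3, y = 3
Binding: C2, C3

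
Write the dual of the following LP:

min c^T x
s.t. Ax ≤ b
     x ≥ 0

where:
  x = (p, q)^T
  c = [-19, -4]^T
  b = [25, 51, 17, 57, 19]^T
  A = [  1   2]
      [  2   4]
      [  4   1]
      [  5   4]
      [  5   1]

Primal min cᵀx s.t. Ax ≤ b, x ≥ 0  →  Dual max −bᵀy s.t. Aᵀy ≥ −c, y ≥ 0.

Maximize: z = -25y1 - 51y2 - 17y3 - 57y4 - 19y5

Subject to:
  y1 + 2y2 + 4y3 + 5y4 + 5y5 ≥ 19
  2y1 + 4y2 + y3 + 4y4 + y5 ≥ 4
  y1, y2, y3, y4, y5 ≥ 0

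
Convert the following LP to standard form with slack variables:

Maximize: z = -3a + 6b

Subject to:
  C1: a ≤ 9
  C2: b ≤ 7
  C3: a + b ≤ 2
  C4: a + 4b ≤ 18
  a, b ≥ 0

max z = -3a + 6b

s.t.
  a + s1 = 9
  b + s2 = 7
  a + b + s3 = 2
  a + 4b + s4 = 18
  a, b, s1, s2, s3, s4 ≥ 0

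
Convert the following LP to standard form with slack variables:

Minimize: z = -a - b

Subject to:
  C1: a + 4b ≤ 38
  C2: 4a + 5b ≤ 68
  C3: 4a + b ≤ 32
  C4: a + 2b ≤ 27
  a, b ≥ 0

min z = -a - b

s.t.
  a + 4b + s1 = 38
  4a + 5b + s2 = 68
  4a + b + s3 = 32
  a + 2b + s4 = 27
  a, b, s1, s2, s3, s4 ≥ 0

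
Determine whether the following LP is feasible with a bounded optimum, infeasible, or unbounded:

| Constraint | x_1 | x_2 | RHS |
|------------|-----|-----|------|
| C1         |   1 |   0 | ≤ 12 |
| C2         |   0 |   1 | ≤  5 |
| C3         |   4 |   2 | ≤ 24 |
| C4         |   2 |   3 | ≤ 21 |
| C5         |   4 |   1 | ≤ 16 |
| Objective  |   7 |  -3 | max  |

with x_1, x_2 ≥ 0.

Feasible with a bounded optimal solution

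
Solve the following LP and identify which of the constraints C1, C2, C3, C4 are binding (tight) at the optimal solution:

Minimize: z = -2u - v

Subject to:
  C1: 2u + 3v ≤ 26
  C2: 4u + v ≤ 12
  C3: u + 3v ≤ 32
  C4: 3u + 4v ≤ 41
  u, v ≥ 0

At u = 1, v = 8, compute slack b - a·x for each constraint:
  C1: 26 − 26 = 0  (binding)
  C2: 12 − 12 = 0  (binding)
  C3: 32 − 25 = 7  (slack)
  C4: 41 − 35 = 6  (slack)

Optimal: u = 1, v = 8
Binding: C1, C2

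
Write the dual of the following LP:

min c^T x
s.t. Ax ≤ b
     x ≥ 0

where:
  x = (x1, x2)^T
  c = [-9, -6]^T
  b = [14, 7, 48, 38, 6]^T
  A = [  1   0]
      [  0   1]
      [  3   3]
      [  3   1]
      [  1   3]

Primal min cᵀx s.t. Ax ≤ b, x ≥ 0  →  Dual max −bᵀy s.t. Aᵀy ≥ −c, y ≥ 0.

Maximize: z = -14y1 - 7y2 - 48y3 - 38y4 - 6y5

Subject to:
  y1 + 3y3 + 3y4 + y5 ≥ 9
  y2 + 3y3 + y4 + 3y5 ≥ 6
  y1, y2, y3, y4, y5 ≥ 0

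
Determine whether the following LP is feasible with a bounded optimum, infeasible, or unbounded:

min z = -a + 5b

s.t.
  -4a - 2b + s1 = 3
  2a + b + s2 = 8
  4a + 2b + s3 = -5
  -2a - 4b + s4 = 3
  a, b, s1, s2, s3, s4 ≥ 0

Infeasible (no feasible solution exists)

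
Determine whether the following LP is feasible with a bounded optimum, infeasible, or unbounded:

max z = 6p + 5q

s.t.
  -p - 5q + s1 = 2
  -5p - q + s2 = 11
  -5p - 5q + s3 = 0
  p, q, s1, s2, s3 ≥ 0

Unbounded (objective can increase without bound)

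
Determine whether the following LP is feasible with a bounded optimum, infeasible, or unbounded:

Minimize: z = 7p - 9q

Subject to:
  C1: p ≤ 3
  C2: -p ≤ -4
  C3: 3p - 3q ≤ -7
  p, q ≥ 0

Infeasible (no feasible solution exists)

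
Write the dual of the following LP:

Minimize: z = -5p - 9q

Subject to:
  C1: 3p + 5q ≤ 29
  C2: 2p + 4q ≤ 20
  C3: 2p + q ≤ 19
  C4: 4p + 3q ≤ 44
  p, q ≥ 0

Primal min cᵀx s.t. Ax ≤ b, x ≥ 0  →  Dual max −bᵀy s.t. Aᵀy ≥ −c, y ≥ 0.

Maximize: z = -29y1 - 20y2 - 19y3 - 44y4

Subject to:
  3y1 + 2y2 + 2y3 + 4y4 ≥ 5
  5y1 + 4y2 + y3 + 3y4 ≥ 9
  y1, y2, y3, y4 ≥ 0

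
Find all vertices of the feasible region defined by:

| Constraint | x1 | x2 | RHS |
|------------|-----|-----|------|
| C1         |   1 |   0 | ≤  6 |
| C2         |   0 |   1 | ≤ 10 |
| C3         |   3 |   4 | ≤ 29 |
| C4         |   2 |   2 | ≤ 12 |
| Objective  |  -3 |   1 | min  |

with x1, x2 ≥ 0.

(0, 0), (6, 0), (0, 6)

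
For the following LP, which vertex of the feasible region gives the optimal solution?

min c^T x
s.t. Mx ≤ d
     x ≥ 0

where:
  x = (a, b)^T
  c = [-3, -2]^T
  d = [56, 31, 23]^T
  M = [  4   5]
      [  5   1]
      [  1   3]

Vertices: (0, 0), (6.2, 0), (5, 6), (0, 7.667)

Evaluate the objective at each vertex of the feasible region:
  z(0, 0) = 0
  z(6.2, 0) = -18.6
  z(5, 6) = -27  ←
  z(0, 7.667) = -15.33
The minimum is at a = 5, b = 6.

(5, 6)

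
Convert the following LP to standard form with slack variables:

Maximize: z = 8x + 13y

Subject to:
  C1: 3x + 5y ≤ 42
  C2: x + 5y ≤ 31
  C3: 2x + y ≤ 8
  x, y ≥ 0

max z = 8x + 13y

s.t.
  3x + 5y + s1 = 42
  x + 5y + s2 = 31
  2x + y + s3 = 8
  x, y, s1, s2, s3 ≥ 0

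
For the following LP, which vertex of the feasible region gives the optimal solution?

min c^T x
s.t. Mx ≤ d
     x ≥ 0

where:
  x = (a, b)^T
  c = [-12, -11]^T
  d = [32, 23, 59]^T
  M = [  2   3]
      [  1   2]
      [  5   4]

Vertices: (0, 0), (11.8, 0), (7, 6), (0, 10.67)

Evaluate the objective at each vertex of the feasible region:
  z(0, 0) = 0
  z(11.8, 0) = -141.6
  z(7, 6) = -150  ←
  z(0, 10.67) = -117.3
The minimum is at a = 7, b = 6.

(7, 6)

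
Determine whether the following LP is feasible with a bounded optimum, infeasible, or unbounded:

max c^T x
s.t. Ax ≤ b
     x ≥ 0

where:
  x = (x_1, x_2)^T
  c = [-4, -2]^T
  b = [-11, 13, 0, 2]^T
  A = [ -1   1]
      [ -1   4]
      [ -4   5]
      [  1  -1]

Infeasible (no feasible solution exists)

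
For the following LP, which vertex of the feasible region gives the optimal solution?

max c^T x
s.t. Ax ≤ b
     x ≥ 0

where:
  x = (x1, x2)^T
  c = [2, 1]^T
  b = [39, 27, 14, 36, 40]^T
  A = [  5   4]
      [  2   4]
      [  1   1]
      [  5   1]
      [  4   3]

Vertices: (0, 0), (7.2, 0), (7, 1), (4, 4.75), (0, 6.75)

Evaluate the objective at each vertex of the feasible region:
  z(0, 0) = 0
  z(7.2, 0) = 14.4
  z(7, 1) = 15  ←
  z(4, 4.75) = 12.75
  z(0, 6.75) = 6.75
The maximum is at x1 = 7, x2 = 1.

(7, 1)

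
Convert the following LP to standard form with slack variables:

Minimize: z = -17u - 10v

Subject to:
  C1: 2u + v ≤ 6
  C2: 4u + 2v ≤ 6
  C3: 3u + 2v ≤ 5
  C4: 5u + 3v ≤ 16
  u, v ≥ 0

min z = -17u - 10v

s.t.
  2u + v + s1 = 6
  4u + 2v + s2 = 6
  3u + 2v + s3 = 5
  5u + 3v + s4 = 16
  u, v, s1, s2, s3, s4 ≥ 0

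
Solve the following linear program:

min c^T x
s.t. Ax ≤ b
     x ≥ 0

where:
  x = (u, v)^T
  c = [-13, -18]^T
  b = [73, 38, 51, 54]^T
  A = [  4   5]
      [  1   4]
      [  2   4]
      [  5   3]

Evaluate the objective at each vertex of the feasible region:
  z(0, 0) = 0
  z(10.8, 0) = -140.4
  z(6, 8) = -222  ←
  z(0, 9.5) = -171
The minimum is at u = 6, v = 8.

u = 6, v = 8, z = -222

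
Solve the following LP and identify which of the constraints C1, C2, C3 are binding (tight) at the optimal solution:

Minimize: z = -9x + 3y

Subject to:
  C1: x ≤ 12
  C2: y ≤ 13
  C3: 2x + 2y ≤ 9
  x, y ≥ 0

At x = 4.5, y = 0, compute slack b - a·x for each constraint:
  C1: 12 − 4.5 = 7.5  (slack)
  C2: 13 − 0 = 13  (slack)
  C3: 9 − 9 = 0  (binding)

Optimal: x = 4.5, y = 0
Binding: C3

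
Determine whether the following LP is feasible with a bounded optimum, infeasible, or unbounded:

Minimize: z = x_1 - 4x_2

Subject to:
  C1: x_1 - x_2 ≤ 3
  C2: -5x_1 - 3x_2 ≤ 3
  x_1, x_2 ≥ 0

Unbounded (objective can decrease without bound)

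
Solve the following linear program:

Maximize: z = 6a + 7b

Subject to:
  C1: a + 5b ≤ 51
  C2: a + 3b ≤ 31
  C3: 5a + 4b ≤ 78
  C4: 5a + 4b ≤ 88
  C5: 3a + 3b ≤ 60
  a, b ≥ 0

Evaluate the objective at each vertex of the feasible region:
  z(0, 0) = 0
  z(15.6, 0) = 93.6
  z(10, 7) = 109  ←
  z(1, 10) = 76
  z(0, 10.2) = 71.4
The maximum is at a = 10, b = 7.

a = 10, b = 7, z = 109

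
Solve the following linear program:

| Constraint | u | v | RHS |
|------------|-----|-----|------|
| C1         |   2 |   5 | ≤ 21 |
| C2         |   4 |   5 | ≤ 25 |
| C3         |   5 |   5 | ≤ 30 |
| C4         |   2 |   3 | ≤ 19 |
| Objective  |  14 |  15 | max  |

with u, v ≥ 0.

Evaluate the objective at each vertex of the feasible region:
  z(0, 0) = 0
  z(6, 0) = 84
  z(5, 1) = 85  ←
  z(2, 3.4) = 79
  z(0, 4.2) = 63
The maximum is at u = 5, v = 1.

u = 5, v = 1, z = 85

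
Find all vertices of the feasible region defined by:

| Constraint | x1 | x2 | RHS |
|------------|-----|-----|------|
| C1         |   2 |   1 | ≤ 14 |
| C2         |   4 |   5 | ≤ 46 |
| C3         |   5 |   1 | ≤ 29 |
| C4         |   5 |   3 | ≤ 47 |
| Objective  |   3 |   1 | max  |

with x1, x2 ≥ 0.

(0, 0), (5.8, 0), (5, 4), (4, 6), (0, 9.2)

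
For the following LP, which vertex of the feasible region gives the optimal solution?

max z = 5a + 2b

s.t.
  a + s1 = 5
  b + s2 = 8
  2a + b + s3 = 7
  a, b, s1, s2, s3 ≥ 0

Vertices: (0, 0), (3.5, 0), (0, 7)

Evaluate the objective at each vertex of the feasible region:
  z(0, 0) = 0
  z(3.5, 0) = 17.5  ←
  z(0, 7) = 14
The maximum is at a = 3.5, b = 0.

(3.5, 0)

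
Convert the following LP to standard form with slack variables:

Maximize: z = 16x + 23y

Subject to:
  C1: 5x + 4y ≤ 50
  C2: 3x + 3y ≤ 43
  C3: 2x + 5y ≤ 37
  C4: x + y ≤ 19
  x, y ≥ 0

max z = 16x + 23y

s.t.
  5x + 4y + s1 = 50
  3x + 3y + s2 = 43
  2x + 5y + s3 = 37
  x + y + s4 = 19
  x, y, s1, s2, s3, s4 ≥ 0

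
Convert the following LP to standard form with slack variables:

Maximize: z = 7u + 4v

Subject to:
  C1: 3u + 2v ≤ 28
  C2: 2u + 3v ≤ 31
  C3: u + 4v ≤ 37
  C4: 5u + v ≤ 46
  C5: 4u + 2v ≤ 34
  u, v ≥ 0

max z = 7u + 4v

s.t.
  3u + 2v + s1 = 28
  2u + 3v + s2 = 31
  u + 4v + s3 = 37
  5u + v + s4 = 46
  4u + 2v + s5 = 34
  u, v, s1, s2, s3, s4, s5 ≥ 0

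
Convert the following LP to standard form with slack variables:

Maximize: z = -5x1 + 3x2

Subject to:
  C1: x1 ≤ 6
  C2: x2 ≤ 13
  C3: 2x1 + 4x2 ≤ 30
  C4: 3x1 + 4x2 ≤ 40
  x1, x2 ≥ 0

max z = -5x1 + 3x2

s.t.
  x1 + s1 = 6
  x2 + s2 = 13
  2x1 + 4x2 + s3 = 30
  3x1 + 4x2 + s4 = 40
  x1, x2, s1, s2, s3, s4 ≥ 0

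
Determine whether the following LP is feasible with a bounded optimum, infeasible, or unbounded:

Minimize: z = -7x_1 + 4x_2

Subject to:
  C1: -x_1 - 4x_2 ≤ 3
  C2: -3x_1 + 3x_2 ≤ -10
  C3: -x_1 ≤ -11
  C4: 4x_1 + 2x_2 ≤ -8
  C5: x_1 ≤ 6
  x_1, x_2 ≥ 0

Infeasible (no feasible solution exists)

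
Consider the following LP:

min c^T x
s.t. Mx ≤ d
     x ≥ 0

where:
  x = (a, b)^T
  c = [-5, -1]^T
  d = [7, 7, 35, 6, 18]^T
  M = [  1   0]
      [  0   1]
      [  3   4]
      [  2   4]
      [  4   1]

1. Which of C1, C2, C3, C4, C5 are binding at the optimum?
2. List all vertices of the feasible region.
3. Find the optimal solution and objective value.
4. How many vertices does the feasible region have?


1. C4
2. (0, 0), (3, 0), (0, 1.5)
3. a = 3, b = 0, z = -15
4. 3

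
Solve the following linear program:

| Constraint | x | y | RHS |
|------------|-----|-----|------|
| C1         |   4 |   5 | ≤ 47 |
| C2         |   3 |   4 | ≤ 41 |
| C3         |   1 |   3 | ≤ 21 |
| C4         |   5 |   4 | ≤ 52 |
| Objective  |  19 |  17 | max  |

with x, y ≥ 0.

Evaluate the objective at each vertex of the feasible region:
  z(0, 0) = 0
  z(10.4, 0) = 197.6
  z(8, 3) = 203  ←
  z(5.143, 5.286) = 187.6
  z(0, 7) = 119
The maximum is at x = 8, y = 3.

x = 8, y = 3, z = 203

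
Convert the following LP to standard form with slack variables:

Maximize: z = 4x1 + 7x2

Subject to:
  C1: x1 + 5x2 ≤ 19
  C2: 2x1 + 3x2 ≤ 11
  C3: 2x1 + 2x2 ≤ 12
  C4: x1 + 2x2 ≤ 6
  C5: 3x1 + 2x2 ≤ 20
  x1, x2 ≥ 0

max z = 4x1 + 7x2

s.t.
  x1 + 5x2 + s1 = 19
  2x1 + 3x2 + s2 = 11
  2x1 + 2x2 + s3 = 12
  x1 + 2x2 + s4 = 6
  3x1 + 2x2 + s5 = 20
  x1, x2, s1, s2, s3, s4, s5 ≥ 0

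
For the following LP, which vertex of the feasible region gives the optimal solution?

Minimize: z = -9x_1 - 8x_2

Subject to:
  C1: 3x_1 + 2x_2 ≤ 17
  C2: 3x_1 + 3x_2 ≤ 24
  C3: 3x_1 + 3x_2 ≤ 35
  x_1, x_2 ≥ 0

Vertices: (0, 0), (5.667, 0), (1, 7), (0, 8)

Evaluate the objective at each vertex of the feasible region:
  z(0, 0) = 0
  z(5.667, 0) = -51
  z(1, 7) = -65  ←
  z(0, 8) = -64
The minimum is at x_1 = 1, x_2 = 7.

(1, 7)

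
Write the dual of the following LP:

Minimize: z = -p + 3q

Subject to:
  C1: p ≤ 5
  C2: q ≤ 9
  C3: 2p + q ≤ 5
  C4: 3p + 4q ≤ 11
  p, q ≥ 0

Primal min cᵀx s.t. Ax ≤ b, x ≥ 0  →  Dual max −bᵀy s.t. Aᵀy ≥ −c, y ≥ 0.

Maximize: z = -5y1 - 9y2 - 5y3 - 11y4

Subject to:
  y1 + 2y3 + 3y4 ≥ 1
  y2 + y3 + 4y4 ≥ -3
  y1, y2, y3, y4 ≥ 0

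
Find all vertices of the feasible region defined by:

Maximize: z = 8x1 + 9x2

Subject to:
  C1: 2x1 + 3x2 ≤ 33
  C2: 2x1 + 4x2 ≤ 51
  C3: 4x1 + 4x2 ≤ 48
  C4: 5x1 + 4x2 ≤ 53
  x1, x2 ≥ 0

(0, 0), (10.6, 0), (5, 7), (3, 9), (0, 11)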